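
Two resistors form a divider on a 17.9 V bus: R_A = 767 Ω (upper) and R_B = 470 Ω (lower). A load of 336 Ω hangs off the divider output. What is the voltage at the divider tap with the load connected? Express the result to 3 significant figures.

The load sits in parallel with R_B: R_B‖R_L = (470 × 336) / (470 + 336) = 195.9 Ω.
V_out = 17.9 × 195.9 / (767 + 195.9) = 17.9 × 195.9/962.9 = 3.64 V.
(Unloaded it would have been 6.80 V.)

V_out ≈ 3.64 V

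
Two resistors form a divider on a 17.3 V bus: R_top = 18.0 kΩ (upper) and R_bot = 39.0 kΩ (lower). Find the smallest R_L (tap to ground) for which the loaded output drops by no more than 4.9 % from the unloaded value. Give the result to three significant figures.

R_L(min) ≈ 239 kΩ

Output resistance R_th = R_top‖R_bot = (18.0 × 39.0)/57.00 = 12.32 kΩ.
The fractional drop is R_th/(R_th + R_L); requiring this ≤ 0.0490 gives R_L ≥ R_th(1/0.0490 − 1) = 12.32 × 19.41 = 239 kΩ.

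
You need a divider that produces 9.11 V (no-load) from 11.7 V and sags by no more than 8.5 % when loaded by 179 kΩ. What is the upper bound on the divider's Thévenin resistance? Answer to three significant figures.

Loading drop = R_th/(R_th + R_L) ≤ 0.0850, so R_th ≤ R_L · ε/(1−ε) = 179 kΩ × 0.0850/0.9150 = 16.6 kΩ.
(Any R1, R2 with R2/(R1+R2) = 0.779 and R1‖R2 ≤ 16.6 kΩ will meet the spec.)

R_th ≤ 16.6 kΩ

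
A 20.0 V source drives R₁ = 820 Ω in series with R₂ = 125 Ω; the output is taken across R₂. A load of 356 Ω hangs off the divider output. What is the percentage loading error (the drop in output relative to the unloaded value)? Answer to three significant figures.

Unloaded V = 20.0 × 125/945.0 = 2.646 V.
Loaded: R₂‖R_L = 92.52 Ω, giving V = 20.0 × 92.52/912.5 = 2.028 V.
Drop = (2.646 − 2.028) / 2.646 = 23.4 %.

23.4 %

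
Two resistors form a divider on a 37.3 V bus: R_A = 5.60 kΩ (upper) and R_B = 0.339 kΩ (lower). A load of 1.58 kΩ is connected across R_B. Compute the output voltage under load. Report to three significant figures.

V_out ≈ 1.77 V

The load sits in parallel with R_B: R_B‖R_L = (339 × 1580) / (339 + 1580) = 279.1 Ω.
V_out = 37.3 × 279.1 / (5600 + 279.1) = 37.3 × 279.1/5879 = 1.77 V.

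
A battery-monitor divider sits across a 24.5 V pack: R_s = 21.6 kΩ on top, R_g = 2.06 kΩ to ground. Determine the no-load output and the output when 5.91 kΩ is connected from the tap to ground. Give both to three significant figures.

Open-circuit: V = 24.5 × 2.06/(21.6 + 2.06) = 2.13 V.
With the load, R_g becomes R_g‖R_L = 1.528 kΩ, so V = 24.5 × 1.528/23.13 = 1.62 V.

Unloaded: 2.13 V; loaded: 1.62 V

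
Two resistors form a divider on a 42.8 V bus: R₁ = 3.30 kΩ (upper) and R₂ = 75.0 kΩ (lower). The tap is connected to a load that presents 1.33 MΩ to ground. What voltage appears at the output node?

V_out ≈ 40.9 V

The load sits in parallel with R₂: R₂‖R_L = (75.0 × 1330) / (75.0 + 1330) = 71.00 kΩ.
V_out = 42.8 × 71.00 / (3.30 + 71.00) = 42.8 × 71.00/74.30 = 40.9 V.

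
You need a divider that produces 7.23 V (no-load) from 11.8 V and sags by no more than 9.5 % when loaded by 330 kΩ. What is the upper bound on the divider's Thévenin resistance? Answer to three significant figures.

Loading drop = R_th/(R_th + R_L) ≤ 0.0950, so R_th ≤ R_L · ε/(1−ε) = 330 kΩ × 0.0950/0.9050 = 34.6 kΩ.
(Any R1, R2 with R2/(R1+R2) = 0.613 and R1‖R2 ≤ 34.6 kΩ will meet the spec.)

R_th ≤ 34.6 kΩ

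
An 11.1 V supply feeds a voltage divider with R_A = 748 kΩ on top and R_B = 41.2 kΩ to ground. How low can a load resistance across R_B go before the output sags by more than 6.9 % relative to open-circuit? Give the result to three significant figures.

R_L(min) ≈ 527 kΩ

Output resistance R_th = R_A‖R_B = (748 × 41.2)/789.2 = 39.05 kΩ.
The fractional drop is R_th/(R_th + R_L); requiring this ≤ 0.0690 gives R_L ≥ R_th(1/0.0690 − 1) = 39.05 × 13.49 = 527 kΩ.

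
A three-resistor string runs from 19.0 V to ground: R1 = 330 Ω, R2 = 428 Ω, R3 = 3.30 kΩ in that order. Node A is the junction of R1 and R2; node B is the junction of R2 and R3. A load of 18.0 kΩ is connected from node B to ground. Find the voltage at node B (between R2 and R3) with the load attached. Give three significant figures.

At node B, R3 is in parallel with the load: R3‖R_L = 2789 Ω.
Below node A the resistance is R2 + (R3‖R_L) = 3217 Ω, so V_A = 19.0 × 3217/3547 = 17.23 V.
Then V_B = V_A × (R3‖R_L)/(R2 + R3‖R_L) = 17.23 × 2789/3217 = 14.9 V.

V ≈ 14.9 V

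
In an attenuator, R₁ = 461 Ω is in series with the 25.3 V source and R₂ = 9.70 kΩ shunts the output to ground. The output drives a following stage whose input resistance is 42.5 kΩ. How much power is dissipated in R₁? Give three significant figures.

P ≈ 4.22 mW

Total resistance from the source is R₁ + (R₂‖R_L) = 8359 Ω, so I = 25.3/8359 Ω = 3.027 mA.
P = I²·R₁ = (3.027 mA)² × 461 Ω = 4.22 mW.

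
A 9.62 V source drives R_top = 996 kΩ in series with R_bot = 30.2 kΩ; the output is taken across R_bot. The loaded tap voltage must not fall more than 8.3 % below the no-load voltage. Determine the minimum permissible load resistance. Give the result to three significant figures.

R_L(min) ≈ 324 kΩ

Output resistance R_th = R_top‖R_bot = (996 × 30.2)/1026 = 29.31 kΩ.
The fractional drop is R_th/(R_th + R_L); requiring this ≤ 0.0830 gives R_L ≥ R_th(1/0.0830 − 1) = 29.31 × 11.05 = 324 kΩ.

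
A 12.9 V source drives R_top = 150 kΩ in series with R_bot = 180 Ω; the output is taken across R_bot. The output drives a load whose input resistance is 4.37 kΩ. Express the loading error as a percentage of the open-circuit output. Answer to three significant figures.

The divider's output (Thévenin) resistance is R_top‖R_bot = 179.8 Ω.
Fractional drop under load = R_th/(R_th + R_L) = 179.8 / (179.8 + 4370) = 0.03951.
So the output falls by 3.95 %.

3.95 %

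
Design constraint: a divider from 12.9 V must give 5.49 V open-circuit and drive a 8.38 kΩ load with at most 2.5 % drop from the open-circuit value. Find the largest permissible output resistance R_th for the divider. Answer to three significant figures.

Loading drop = R_th/(R_th + R_L) ≤ 0.0250, so R_th ≤ R_L · ε/(1−ε) = 8.38 kΩ × 0.0250/0.9750 = 215 Ω.
(Any R1, R2 with R2/(R1+R2) = 0.426 and R1‖R2 ≤ 215 Ω will meet the spec.)

R_th ≤ 215 Ω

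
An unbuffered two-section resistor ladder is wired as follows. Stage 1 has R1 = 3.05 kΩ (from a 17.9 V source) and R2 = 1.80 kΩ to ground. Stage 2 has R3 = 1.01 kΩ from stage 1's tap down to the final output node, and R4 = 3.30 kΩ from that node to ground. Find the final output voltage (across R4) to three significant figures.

V_out ≈ 4.03 V

Stage 2 presents R3+R4 = 4.310 kΩ as a load on stage 1's tap.
Stage 1's lower leg becomes R2‖(R3+R4) = 1.270 kΩ, so V_mid = 17.9 × 1.270/4.320 = 5.261 V.
Stage 2 is itself unloaded: V_out = V_mid × R4/(R3+R4) = 5.261 × 3.30/4.310 = 4.03 V.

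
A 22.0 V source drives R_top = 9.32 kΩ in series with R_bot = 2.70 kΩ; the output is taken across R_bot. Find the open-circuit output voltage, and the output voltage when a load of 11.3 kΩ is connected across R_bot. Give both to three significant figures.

Unloaded: 4.94 V; loaded: 4.17 V

Open-circuit: V = 22.0 × 2.70/(9.32 + 2.70) = 4.94 V.
With the load, R_bot becomes R_bot‖R_L = 2.179 kΩ, so V = 22.0 × 2.179/11.50 = 4.17 V.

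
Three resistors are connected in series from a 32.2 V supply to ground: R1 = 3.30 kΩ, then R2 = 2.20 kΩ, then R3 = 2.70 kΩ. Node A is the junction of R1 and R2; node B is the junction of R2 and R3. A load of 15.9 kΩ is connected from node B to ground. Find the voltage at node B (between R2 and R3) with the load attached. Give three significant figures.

V ≈ 9.52 V

At node B, R3 is in parallel with the load: R3‖R_L = 2.308 kΩ.
Below node A the resistance is R2 + (R3‖R_L) = 4.508 kΩ, so V_A = 32.2 × 4.508/7.808 = 18.59 V.
Then V_B = V_A × (R3‖R_L)/(R2 + R3‖R_L) = 18.59 × 2.308/4.508 = 9.52 V.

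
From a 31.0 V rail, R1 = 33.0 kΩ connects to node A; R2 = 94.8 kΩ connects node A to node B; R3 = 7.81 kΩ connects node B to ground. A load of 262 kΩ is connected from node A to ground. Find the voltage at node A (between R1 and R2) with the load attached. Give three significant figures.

Below node A the series string R2+R3 = 102.6 kΩ sits in parallel with the 262 kΩ load: 73.73 kΩ.
V_A = 31.0 × 73.73/(33.0 + 73.73) = 21.4 V.

V ≈ 21.4 V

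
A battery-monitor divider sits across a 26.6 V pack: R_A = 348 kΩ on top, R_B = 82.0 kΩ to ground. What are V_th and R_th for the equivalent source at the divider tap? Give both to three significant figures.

V_th is the open-circuit tap voltage: 26.6 × 82.0/(348 + 82.0) = 5.07 V.
With the supply zeroed, R_A and R_B appear in parallel from the tap: R_th = R_A‖R_B = (348 × 82.0)/430.0 = 66.4 kΩ.

V_th = 5.07 V, R_th = 66.4 kΩ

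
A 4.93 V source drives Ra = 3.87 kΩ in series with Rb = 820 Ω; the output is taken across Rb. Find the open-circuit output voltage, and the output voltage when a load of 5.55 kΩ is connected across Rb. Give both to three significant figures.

Unloaded: 0.862 V; loaded: 0.768 V

Open-circuit: V = 4.93 × 820/(3870 + 820) = 0.862 V.
With the load, Rb becomes Rb‖R_L = 714.4 Ω, so V = 4.93 × 714.4/4584 = 0.768 V.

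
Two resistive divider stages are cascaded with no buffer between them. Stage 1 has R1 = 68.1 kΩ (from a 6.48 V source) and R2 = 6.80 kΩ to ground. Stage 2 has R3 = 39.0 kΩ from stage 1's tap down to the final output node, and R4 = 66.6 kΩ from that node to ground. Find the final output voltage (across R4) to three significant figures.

V_out ≈ 0.351 V

Stage 2 presents R3+R4 = 105.6 kΩ as a load on stage 1's tap.
Stage 1's lower leg becomes R2‖(R3+R4) = 6.389 kΩ, so V_mid = 6.48 × 6.389/74.49 = 0.5558 V.
Stage 2 is itself unloaded: V_out = V_mid × R4/(R3+R4) = 0.5558 × 66.6/105.6 = 0.351 V.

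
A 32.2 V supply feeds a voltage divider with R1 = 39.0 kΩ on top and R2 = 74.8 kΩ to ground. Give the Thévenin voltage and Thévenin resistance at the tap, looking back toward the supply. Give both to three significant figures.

V_th = 21.2 V, R_th = 25.6 kΩ

V_th is the open-circuit tap voltage: 32.2 × 74.8/(39.0 + 74.8) = 21.2 V.
With the supply zeroed, R1 and R2 appear in parallel from the tap: R_th = R1‖R2 = (39.0 × 74.8)/113.8 = 25.6 kΩ.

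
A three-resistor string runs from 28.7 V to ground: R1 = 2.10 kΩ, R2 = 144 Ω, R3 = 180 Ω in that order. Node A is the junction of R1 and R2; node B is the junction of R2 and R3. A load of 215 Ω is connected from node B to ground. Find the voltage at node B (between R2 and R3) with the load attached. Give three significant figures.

At node B, R3 is in parallel with the load: R3‖R_L = 97.97 Ω.
Below node A the resistance is R2 + (R3‖R_L) = 242.0 Ω, so V_A = 28.7 × 242.0/2342 = 2.965 V.
Then V_B = V_A × (R3‖R_L)/(R2 + R3‖R_L) = 2.965 × 97.97/242.0 = 1.20 V.

V ≈ 1.20 V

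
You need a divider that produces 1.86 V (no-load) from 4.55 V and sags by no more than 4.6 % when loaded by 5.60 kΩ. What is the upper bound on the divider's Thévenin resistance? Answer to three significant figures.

Loading drop = R_th/(R_th + R_L) ≤ 0.0460, so R_th ≤ R_L · ε/(1−ε) = 5.60 kΩ × 0.0460/0.9540 = 270 Ω.

R_th ≤ 270 Ω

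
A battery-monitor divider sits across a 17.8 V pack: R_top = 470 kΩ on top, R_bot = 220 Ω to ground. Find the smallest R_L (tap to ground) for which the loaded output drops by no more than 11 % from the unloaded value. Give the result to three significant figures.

R_L(min) ≈ 1.78 kΩ

Output resistance R_th = R_top‖R_bot = (470000 × 220)/470200 = 219.9 Ω.
The fractional drop is R_th/(R_th + R_L); requiring this ≤ 0.110 gives R_L ≥ R_th(1/0.110 − 1) = 219.9 × 8.091 = 1.78 kΩ.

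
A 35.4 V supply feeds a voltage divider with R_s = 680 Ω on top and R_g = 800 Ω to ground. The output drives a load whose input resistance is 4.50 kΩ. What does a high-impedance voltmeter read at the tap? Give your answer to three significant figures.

V_out ≈ 17.7 V

The load sits in parallel with R_g: R_g‖R_L = (800 × 4500) / (800 + 4500) = 679.2 Ω.
V_out = 35.4 × 679.2 / (680 + 679.2) = 35.4 × 679.2/1359 = 17.7 V.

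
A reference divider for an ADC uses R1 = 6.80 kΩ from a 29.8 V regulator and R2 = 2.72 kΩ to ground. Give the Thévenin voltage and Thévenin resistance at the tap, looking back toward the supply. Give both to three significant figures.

V_th is the open-circuit tap voltage: 29.8 × 2.72/(6.80 + 2.72) = 8.51 V.
With the supply zeroed, R1 and R2 appear in parallel from the tap: R_th = R1‖R2 = (6.80 × 2.72)/9.520 = 1.94 kΩ.

V_th = 8.51 V, R_th = 1.94 kΩ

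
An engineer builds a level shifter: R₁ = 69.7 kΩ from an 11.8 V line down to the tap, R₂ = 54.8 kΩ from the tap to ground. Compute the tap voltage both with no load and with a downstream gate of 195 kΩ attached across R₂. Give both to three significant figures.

Unloaded: 5.19 V; loaded: 4.49 V

Open-circuit: V = 11.8 × 54.8/(69.7 + 54.8) = 5.19 V.
With the load, R₂ becomes R₂‖R_L = 42.78 kΩ, so V = 11.8 × 42.78/112.5 = 4.49 V.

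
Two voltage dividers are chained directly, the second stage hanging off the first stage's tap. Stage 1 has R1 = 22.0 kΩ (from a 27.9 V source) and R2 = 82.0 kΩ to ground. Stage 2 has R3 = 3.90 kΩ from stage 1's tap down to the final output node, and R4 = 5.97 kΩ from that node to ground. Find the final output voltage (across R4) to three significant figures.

V_out ≈ 4.83 V

Stage 2 presents R3+R4 = 9.870 kΩ as a load on stage 1's tap.
Stage 1's lower leg becomes R2‖(R3+R4) = 8.810 kΩ, so V_mid = 27.9 × 8.810/30.81 = 7.978 V.
Stage 2 is itself unloaded: V_out = V_mid × R4/(R3+R4) = 7.978 × 5.97/9.870 = 4.83 V.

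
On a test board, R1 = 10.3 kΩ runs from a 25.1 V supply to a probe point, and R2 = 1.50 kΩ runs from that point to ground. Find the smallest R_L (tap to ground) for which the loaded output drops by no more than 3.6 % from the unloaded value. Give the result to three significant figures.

Output resistance R_th = R1‖R2 = (10.3 × 1.50)/11.80 = 1.309 kΩ.
The fractional drop is R_th/(R_th + R_L); requiring this ≤ 0.0360 gives R_L ≥ R_th(1/0.0360 − 1) = 1.309 × 26.78 = 35.1 kΩ.

R_L(min) ≈ 35.1 kΩ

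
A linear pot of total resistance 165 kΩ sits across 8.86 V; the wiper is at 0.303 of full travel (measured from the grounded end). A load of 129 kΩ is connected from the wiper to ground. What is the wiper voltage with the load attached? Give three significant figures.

The wiper splits the pot into (1−α)R = 115.0 kΩ above and αR = 49.99 kΩ below.
Lower section ‖ load = 36.03 kΩ.
V_wiper = 8.86 × 36.03/(115.0 + 36.03) = 2.11 V.

V ≈ 2.11 V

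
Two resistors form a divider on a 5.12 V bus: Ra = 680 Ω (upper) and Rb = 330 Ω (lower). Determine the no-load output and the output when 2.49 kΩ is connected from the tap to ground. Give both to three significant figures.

Unloaded: 1.67 V; loaded: 1.54 V

Open-circuit: V = 5.12 × 330/(680 + 330) = 1.67 V.
With the load, Rb becomes Rb‖R_L = 291.4 Ω, so V = 5.12 × 291.4/971.4 = 1.54 V.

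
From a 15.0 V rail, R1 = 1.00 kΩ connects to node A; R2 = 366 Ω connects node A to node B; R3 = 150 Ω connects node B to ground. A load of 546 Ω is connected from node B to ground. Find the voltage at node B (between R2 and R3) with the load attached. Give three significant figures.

V ≈ 1.19 V

At node B, R3 is in parallel with the load: R3‖R_L = 117.7 Ω.
Below node A the resistance is R2 + (R3‖R_L) = 483.7 Ω, so V_A = 15.0 × 483.7/1484 = 4.890 V.
Then V_B = V_A × (R3‖R_L)/(R2 + R3‖R_L) = 4.890 × 117.7/483.7 = 1.19 V.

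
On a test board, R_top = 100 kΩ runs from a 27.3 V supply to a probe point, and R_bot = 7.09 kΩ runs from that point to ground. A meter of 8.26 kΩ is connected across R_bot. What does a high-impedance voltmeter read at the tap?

The load sits in parallel with R_bot: R_bot‖R_L = (7.09 × 8.26) / (7.09 + 8.26) = 3.815 kΩ.
V_out = 27.3 × 3.815 / (100 + 3.815) = 27.3 × 3.815/103.8 = 1.00 V.

V_out ≈ 1.00 V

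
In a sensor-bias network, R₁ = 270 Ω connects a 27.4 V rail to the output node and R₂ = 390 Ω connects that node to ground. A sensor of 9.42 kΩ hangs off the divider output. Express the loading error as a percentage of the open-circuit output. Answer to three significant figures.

1.67 %

The divider's output (Thévenin) resistance is R₁‖R₂ = 159.5 Ω.
Fractional drop under load = R_th/(R_th + R_L) = 159.5 / (159.5 + 9420) = 0.01665.
So the output falls by 1.67 %.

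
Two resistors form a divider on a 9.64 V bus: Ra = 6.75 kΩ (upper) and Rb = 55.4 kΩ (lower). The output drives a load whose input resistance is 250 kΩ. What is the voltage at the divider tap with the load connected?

The load sits in parallel with Rb: Rb‖R_L = (55.4 × 250) / (55.4 + 250) = 45.35 kΩ.
V_out = 9.64 × 45.35 / (6.75 + 45.35) = 9.64 × 45.35/52.10 = 8.39 V.
(Unloaded it would have been 8.59 V.)

V_out ≈ 8.39 V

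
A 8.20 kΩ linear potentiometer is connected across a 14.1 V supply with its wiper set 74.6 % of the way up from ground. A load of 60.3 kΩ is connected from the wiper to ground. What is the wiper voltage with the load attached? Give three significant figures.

V ≈ 10.3 V

The wiper splits the pot into (1−α)R = 2.083 kΩ above and αR = 6.117 kΩ below.
Lower section ‖ load = 5.554 kΩ.
V_wiper = 14.1 × 5.554/(2.083 + 5.554) = 10.3 V.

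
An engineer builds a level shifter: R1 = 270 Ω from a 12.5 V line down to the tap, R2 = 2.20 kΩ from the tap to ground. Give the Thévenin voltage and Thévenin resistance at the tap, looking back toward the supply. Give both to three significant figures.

V_th is the open-circuit tap voltage: 12.5 × 2200/(270 + 2200) = 11.1 V.
With the supply zeroed, R1 and R2 appear in parallel from the tap: R_th = R1‖R2 = (270 × 2200)/2470 = 240 Ω.

V_th = 11.1 V, R_th = 240 Ω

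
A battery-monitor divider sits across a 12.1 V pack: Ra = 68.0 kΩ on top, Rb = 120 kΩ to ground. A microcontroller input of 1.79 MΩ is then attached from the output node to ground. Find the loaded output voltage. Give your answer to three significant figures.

V_out ≈ 7.54 V

The load sits in parallel with Rb: Rb‖R_L = (120 × 1790) / (120 + 1790) = 112.5 kΩ.
V_out = 12.1 × 112.5 / (68.0 + 112.5) = 12.1 × 112.5/180.5 = 7.54 V.
(Unloaded it would have been 7.72 V.)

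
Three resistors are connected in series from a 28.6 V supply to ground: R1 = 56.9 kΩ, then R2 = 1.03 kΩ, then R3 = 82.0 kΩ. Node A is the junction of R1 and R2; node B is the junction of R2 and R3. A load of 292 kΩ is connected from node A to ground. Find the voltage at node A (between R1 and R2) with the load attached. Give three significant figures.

V ≈ 15.2 V

Below node A the series string R2+R3 = 83.03 kΩ sits in parallel with the 292 kΩ load: 64.65 kΩ.
V_A = 28.6 × 64.65/(56.9 + 64.65) = 15.2 V.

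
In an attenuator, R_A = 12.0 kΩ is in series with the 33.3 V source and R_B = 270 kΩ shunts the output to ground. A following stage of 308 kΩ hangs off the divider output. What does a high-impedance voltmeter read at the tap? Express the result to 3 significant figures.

The load sits in parallel with R_B: R_B‖R_L = (270 × 308) / (270 + 308) = 143.9 kΩ.
V_out = 33.3 × 143.9 / (12.0 + 143.9) = 33.3 × 143.9/155.9 = 30.7 V.
(Unloaded it would have been 31.9 V.)

V_out ≈ 30.7 V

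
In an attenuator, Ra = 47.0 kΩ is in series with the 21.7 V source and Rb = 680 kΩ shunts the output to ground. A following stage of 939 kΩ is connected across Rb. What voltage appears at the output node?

The load sits in parallel with Rb: Rb‖R_L = (680 × 939) / (680 + 939) = 394.4 kΩ.
V_out = 21.7 × 394.4 / (47.0 + 394.4) = 21.7 × 394.4/441.4 = 19.4 V.

V_out ≈ 19.4 V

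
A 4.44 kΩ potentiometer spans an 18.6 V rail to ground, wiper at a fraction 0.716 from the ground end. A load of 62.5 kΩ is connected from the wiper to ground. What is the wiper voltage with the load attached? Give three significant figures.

The wiper splits the pot into (1−α)R = 1.261 kΩ above and αR = 3.179 kΩ below.
Lower section ‖ load = 3.025 kΩ.
V_wiper = 18.6 × 3.025/(1.261 + 3.025) = 13.1 V.

V ≈ 13.1 V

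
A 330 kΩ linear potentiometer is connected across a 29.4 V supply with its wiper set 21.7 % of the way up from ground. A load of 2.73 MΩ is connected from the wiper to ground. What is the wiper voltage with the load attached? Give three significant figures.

V ≈ 6.25 V

The wiper splits the pot into (1−α)R = 258.4 kΩ above and αR = 71.61 kΩ below.
Lower section ‖ load = 69.78 kΩ.
V_wiper = 29.4 × 69.78/(258.4 + 69.78) = 6.25 V.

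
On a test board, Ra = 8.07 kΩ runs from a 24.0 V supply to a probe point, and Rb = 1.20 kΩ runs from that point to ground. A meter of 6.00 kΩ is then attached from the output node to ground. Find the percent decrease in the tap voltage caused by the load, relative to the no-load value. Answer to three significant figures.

The divider's output (Thévenin) resistance is Ra‖Rb = 1.045 kΩ.
Fractional drop under load = R_th/(R_th + R_L) = 1.045 / (1.045 + 6.00) = 0.1483.
So the output falls by 14.8 %.

14.8 %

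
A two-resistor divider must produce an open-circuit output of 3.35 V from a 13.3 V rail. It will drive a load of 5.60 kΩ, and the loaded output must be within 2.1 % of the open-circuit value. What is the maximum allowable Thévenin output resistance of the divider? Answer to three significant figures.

R_th ≤ 120 Ω

Loading drop = R_th/(R_th + R_L) ≤ 0.0210, so R_th ≤ R_L · ε/(1−ε) = 5.60 kΩ × 0.0210/0.9790 = 120 Ω.
(Any R1, R2 with R2/(R1+R2) = 0.252 and R1‖R2 ≤ 120 Ω will meet the spec.)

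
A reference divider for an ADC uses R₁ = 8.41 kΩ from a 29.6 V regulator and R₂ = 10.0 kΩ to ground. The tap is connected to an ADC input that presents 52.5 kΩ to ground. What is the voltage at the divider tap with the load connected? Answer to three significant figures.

V_out ≈ 14.8 V

The load sits in parallel with R₂: R₂‖R_L = (10.0 × 52.5) / (10.0 + 52.5) = 8.400 kΩ.
V_out = 29.6 × 8.400 / (8.41 + 8.400) = 29.6 × 8.400/16.81 = 14.8 V.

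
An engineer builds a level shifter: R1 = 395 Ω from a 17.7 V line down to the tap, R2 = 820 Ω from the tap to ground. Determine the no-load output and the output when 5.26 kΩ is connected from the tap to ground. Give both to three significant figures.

Open-circuit: V = 17.7 × 820/(395 + 820) = 11.9 V.
With the load, R2 becomes R2‖R_L = 709.4 Ω, so V = 17.7 × 709.4/1104 = 11.4 V.

Unloaded: 11.9 V; loaded: 11.4 V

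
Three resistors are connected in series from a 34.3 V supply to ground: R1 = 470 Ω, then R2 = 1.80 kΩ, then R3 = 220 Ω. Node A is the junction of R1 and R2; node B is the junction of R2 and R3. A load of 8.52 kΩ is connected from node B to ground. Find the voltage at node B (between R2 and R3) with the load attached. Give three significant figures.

V ≈ 2.96 V

At node B, R3 is in parallel with the load: R3‖R_L = 214.5 Ω.
Below node A the resistance is R2 + (R3‖R_L) = 2014 Ω, so V_A = 34.3 × 2014/2484 = 27.81 V.
Then V_B = V_A × (R3‖R_L)/(R2 + R3‖R_L) = 27.81 × 214.5/2014 = 2.96 V.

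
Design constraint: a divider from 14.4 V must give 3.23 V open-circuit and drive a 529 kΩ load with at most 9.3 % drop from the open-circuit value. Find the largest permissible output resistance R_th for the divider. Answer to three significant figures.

Loading drop = R_th/(R_th + R_L) ≤ 0.0930, so R_th ≤ R_L · ε/(1−ε) = 529 kΩ × 0.0930/0.9070 = 54.2 kΩ.
(Any R1, R2 with R2/(R1+R2) = 0.224 and R1‖R2 ≤ 54.2 kΩ will meet the spec.)

R_th ≤ 54.2 kΩ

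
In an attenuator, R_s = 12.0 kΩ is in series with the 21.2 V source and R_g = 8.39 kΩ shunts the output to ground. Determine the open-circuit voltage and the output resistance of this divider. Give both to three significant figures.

V_th = 8.72 V, R_th = 4.94 kΩ

V_th is the open-circuit tap voltage: 21.2 × 8.39/(12.0 + 8.39) = 8.72 V.
With the supply zeroed, R_s and R_g appear in parallel from the tap: R_th = R_s‖R_g = (12.0 × 8.39)/20.39 = 4.94 kΩ.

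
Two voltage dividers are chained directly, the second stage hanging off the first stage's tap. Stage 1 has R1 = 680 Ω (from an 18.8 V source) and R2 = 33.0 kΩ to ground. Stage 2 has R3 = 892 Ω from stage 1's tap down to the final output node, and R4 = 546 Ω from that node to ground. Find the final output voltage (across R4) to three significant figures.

V_out ≈ 4.78 V

Stage 2 presents R3+R4 = 1438 Ω as a load on stage 1's tap.
Stage 1's lower leg becomes R2‖(R3+R4) = 1378 Ω, so V_mid = 18.8 × 1378/2058 = 12.59 V.
Stage 2 is itself unloaded: V_out = V_mid × R4/(R3+R4) = 12.59 × 546/1438 = 4.78 V.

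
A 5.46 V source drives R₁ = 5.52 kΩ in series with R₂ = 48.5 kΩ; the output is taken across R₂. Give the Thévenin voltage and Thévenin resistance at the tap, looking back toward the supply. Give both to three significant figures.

V_th is the open-circuit tap voltage: 5.46 × 48.5/(5.52 + 48.5) = 4.90 V.
With the supply zeroed, R₁ and R₂ appear in parallel from the tap: R_th = R₁‖R₂ = (5.52 × 48.5)/54.02 = 4.96 kΩ.

V_th = 4.90 V, R_th = 4.96 kΩ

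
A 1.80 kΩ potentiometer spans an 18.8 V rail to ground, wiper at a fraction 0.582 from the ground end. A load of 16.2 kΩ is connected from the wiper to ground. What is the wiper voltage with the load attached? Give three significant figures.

The wiper splits the pot into (1−α)R = 752.4 Ω above and αR = 1048 Ω below.
Lower section ‖ load = 984.0 Ω.
V_wiper = 18.8 × 984.0/(752.4 + 984.0) = 10.7 V.

V ≈ 10.7 V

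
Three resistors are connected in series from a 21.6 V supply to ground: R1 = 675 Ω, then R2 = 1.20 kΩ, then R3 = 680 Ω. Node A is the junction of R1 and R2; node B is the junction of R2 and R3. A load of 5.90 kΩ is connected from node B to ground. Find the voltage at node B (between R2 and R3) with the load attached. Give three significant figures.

At node B, R3 is in parallel with the load: R3‖R_L = 609.7 Ω.
Below node A the resistance is R2 + (R3‖R_L) = 1810 Ω, so V_A = 21.6 × 1810/2485 = 15.73 V.
Then V_B = V_A × (R3‖R_L)/(R2 + R3‖R_L) = 15.73 × 609.7/1810 = 5.30 V.

V ≈ 5.30 V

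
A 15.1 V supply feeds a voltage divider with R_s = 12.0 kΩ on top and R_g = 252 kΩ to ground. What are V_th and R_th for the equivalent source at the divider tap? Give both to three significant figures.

V_th is the open-circuit tap voltage: 15.1 × 252/(12.0 + 252) = 14.4 V.
With the supply zeroed, R_s and R_g appear in parallel from the tap: R_th = R_s‖R_g = (12.0 × 252)/264.0 = 11.5 kΩ.

V_th = 14.4 V, R_th = 11.5 kΩ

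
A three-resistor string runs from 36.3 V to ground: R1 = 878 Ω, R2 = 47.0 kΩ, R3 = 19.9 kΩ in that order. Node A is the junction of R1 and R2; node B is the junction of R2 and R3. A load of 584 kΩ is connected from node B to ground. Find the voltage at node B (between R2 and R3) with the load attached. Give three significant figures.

At node B, R3 is in parallel with the load: R3‖R_L = 19240 Ω.
Below node A the resistance is R2 + (R3‖R_L) = 66240 Ω, so V_A = 36.3 × 66240/67120 = 35.83 V.
Then V_B = V_A × (R3‖R_L)/(R2 + R3‖R_L) = 35.83 × 19240/66240 = 10.4 V.

V ≈ 10.4 V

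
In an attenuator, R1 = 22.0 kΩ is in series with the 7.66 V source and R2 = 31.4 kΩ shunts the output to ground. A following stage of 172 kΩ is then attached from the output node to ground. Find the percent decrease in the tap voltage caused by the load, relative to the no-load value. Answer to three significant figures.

7.00 %

The divider's output (Thévenin) resistance is R1‖R2 = 12.94 kΩ.
Fractional drop under load = R_th/(R_th + R_L) = 12.94 / (12.94 + 172) = 0.06995.
So the output falls by 7.00 %.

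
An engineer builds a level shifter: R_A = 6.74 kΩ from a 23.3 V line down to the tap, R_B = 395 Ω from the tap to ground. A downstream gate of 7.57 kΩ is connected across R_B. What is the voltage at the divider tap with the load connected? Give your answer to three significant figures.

The load sits in parallel with R_B: R_B‖R_L = (395 × 7570) / (395 + 7570) = 375.4 Ω.
V_out = 23.3 × 375.4 / (6740 + 375.4) = 23.3 × 375.4/7115 = 1.23 V.
(Unloaded it would have been 1.29 V.)

V_out ≈ 1.23 V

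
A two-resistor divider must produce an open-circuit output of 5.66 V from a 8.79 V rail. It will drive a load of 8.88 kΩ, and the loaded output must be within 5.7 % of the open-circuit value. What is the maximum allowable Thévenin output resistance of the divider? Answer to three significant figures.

Loading drop = R_th/(R_th + R_L) ≤ 0.0570, so R_th ≤ R_L · ε/(1−ε) = 8.88 kΩ × 0.0570/0.9430 = 537 Ω.
(Any R1, R2 with R2/(R1+R2) = 0.644 and R1‖R2 ≤ 537 Ω will meet the spec.)

R_th ≤ 537 Ω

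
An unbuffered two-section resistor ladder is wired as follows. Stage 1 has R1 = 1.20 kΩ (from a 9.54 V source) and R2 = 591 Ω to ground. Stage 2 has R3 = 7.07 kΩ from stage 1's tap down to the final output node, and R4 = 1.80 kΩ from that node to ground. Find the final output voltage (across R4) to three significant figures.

Stage 2 presents R3+R4 = 8870 Ω as a load on stage 1's tap.
Stage 1's lower leg becomes R2‖(R3+R4) = 554.1 Ω, so V_mid = 9.54 × 554.1/1754 = 3.014 V.
Stage 2 is itself unloaded: V_out = V_mid × R4/(R3+R4) = 3.014 × 1800/8870 = 0.612 V.

V_out ≈ 0.612 V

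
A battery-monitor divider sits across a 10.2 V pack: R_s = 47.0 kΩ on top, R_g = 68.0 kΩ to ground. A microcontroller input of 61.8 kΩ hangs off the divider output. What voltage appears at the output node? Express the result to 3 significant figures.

V_out ≈ 4.16 V

The load sits in parallel with R_g: R_g‖R_L = (68.0 × 61.8) / (68.0 + 61.8) = 32.38 kΩ.
V_out = 10.2 × 32.38 / (47.0 + 32.38) = 10.2 × 32.38/79.38 = 4.16 V.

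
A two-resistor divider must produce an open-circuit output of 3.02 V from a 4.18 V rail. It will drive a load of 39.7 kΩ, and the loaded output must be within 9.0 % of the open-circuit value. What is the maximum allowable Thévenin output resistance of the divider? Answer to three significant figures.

R_th ≤ 3.93 kΩ

Loading drop = R_th/(R_th + R_L) ≤ 0.0900, so R_th ≤ R_L · ε/(1−ε) = 39.7 kΩ × 0.0900/0.9100 = 3.93 kΩ.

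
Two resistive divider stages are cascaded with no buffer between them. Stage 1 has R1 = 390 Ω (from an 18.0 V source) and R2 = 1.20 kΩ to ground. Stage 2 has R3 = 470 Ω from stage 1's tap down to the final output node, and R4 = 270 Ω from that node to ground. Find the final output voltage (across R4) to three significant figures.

Stage 2 presents R3+R4 = 740.0 Ω as a load on stage 1's tap.
Stage 1's lower leg becomes R2‖(R3+R4) = 457.7 Ω, so V_mid = 18.0 × 457.7/847.7 = 9.719 V.
Stage 2 is itself unloaded: V_out = V_mid × R4/(R3+R4) = 9.719 × 270/740.0 = 3.55 V.

V_out ≈ 3.55 V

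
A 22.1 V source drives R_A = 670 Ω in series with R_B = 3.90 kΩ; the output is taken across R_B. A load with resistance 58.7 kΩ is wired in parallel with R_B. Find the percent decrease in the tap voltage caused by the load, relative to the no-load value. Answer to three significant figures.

0.965 %

The divider's output (Thévenin) resistance is R_A‖R_B = 571.8 Ω.
Fractional drop under load = R_th/(R_th + R_L) = 571.8 / (571.8 + 58700) = 0.009647.
So the output falls by 0.965 %.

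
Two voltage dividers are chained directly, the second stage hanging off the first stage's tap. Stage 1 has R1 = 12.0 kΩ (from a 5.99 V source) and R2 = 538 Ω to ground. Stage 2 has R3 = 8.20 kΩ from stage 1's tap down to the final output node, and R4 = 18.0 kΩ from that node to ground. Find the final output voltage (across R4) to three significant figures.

V_out ≈ 0.173 V

Stage 2 presents R3+R4 = 26200 Ω as a load on stage 1's tap.
Stage 1's lower leg becomes R2‖(R3+R4) = 527.2 Ω, so V_mid = 5.99 × 527.2/12530 = 0.2521 V.
Stage 2 is itself unloaded: V_out = V_mid × R4/(R3+R4) = 0.2521 × 18000/26200 = 0.173 V.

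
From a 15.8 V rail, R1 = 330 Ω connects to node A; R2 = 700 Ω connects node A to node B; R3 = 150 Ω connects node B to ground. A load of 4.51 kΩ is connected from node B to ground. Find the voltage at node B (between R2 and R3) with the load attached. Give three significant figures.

V ≈ 1.95 V

At node B, R3 is in parallel with the load: R3‖R_L = 145.2 Ω.
Below node A the resistance is R2 + (R3‖R_L) = 845.2 Ω, so V_A = 15.8 × 845.2/1175 = 11.36 V.
Then V_B = V_A × (R3‖R_L)/(R2 + R3‖R_L) = 11.36 × 145.2/845.2 = 1.95 V.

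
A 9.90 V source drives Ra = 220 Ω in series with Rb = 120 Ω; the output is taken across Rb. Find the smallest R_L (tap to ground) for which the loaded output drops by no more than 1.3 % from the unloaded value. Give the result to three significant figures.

Output resistance R_th = Ra‖Rb = (220 × 120)/340.0 = 77.65 Ω.
The fractional drop is R_th/(R_th + R_L); requiring this ≤ 0.0130 gives R_L ≥ R_th(1/0.0130 − 1) = 77.65 × 75.92 = 5.90 kΩ.

R_L(min) ≈ 5.90 kΩ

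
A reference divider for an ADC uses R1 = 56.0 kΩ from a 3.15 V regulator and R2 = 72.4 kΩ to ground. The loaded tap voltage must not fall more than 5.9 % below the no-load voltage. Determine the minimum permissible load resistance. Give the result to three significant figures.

R_L(min) ≈ 504 kΩ

Output resistance R_th = R1‖R2 = (56.0 × 72.4)/128.4 = 31.58 kΩ.
The fractional drop is R_th/(R_th + R_L); requiring this ≤ 0.0590 gives R_L ≥ R_th(1/0.0590 − 1) = 31.58 × 15.95 = 504 kΩ.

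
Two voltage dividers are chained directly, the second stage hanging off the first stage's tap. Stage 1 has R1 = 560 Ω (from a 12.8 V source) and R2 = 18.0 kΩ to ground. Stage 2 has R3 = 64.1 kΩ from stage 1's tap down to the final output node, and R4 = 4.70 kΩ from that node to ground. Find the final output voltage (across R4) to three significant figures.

V_out ≈ 0.841 V

Stage 2 presents R3+R4 = 68800 Ω as a load on stage 1's tap.
Stage 1's lower leg becomes R2‖(R3+R4) = 14270 Ω, so V_mid = 12.8 × 14270/14830 = 12.32 V.
Stage 2 is itself unloaded: V_out = V_mid × R4/(R3+R4) = 12.32 × 4700/68800 = 0.841 V.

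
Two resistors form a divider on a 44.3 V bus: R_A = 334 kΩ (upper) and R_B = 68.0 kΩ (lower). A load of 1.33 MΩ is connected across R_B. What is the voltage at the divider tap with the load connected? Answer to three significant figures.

The load sits in parallel with R_B: R_B‖R_L = (68.0 × 1330) / (68.0 + 1330) = 64.69 kΩ.
V_out = 44.3 × 64.69 / (334 + 64.69) = 44.3 × 64.69/398.7 = 7.19 V.

V_out ≈ 7.19 V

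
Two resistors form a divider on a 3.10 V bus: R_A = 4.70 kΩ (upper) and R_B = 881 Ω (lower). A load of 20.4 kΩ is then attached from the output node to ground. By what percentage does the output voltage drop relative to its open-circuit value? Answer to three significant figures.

The divider's output (Thévenin) resistance is R_A‖R_B = 741.9 Ω.
Fractional drop under load = R_th/(R_th + R_L) = 741.9 / (741.9 + 20400) = 0.03509.
So the output falls by 3.51 %.

3.51 %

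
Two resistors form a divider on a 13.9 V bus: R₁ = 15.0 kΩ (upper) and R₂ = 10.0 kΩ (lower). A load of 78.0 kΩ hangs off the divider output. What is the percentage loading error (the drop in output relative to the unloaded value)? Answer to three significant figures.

7.14 %

The divider's output (Thévenin) resistance is R₁‖R₂ = 6.000 kΩ.
Fractional drop under load = R_th/(R_th + R_L) = 6.000 / (6.000 + 78.0) = 0.07143.
So the output falls by 7.14 %.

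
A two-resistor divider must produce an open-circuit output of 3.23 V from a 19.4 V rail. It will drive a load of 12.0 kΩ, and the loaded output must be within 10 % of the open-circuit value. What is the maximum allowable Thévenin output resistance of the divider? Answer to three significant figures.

R_th ≤ 1.33 kΩ

Loading drop = R_th/(R_th + R_L) ≤ 0.100, so R_th ≤ R_L · ε/(1−ε) = 12.0 kΩ × 0.100/0.9000 = 1.33 kΩ.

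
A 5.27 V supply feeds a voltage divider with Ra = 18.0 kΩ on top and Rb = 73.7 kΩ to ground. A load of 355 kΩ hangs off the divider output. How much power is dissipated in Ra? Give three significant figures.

Total resistance from the source is Ra + (Rb‖R_L) = 79.03 kΩ, so I = 5.27/79.03 kΩ = 0.06668 mA.
P = I²·Ra = (0.06668 mA)² × 18.0 kΩ = 0.0800 mW.

P ≈ 0.0800 mW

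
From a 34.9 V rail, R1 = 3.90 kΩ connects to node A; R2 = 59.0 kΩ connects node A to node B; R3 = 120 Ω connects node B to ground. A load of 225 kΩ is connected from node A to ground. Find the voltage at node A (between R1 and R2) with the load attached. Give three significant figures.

V ≈ 32.2 V

Below node A the series string R2+R3 = 59120 Ω sits in parallel with the 225000 Ω load: 46820 Ω.
V_A = 34.9 × 46820/(3900 + 46820) = 32.2 V.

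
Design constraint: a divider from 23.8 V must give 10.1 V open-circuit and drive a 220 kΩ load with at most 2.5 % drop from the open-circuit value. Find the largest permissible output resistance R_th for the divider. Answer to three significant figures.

Loading drop = R_th/(R_th + R_L) ≤ 0.0250, so R_th ≤ R_L · ε/(1−ε) = 220 kΩ × 0.0250/0.9750 = 5.64 kΩ.
(Any R1, R2 with R2/(R1+R2) = 0.424 and R1‖R2 ≤ 5.64 kΩ will meet the spec.)

R_th ≤ 5.64 kΩ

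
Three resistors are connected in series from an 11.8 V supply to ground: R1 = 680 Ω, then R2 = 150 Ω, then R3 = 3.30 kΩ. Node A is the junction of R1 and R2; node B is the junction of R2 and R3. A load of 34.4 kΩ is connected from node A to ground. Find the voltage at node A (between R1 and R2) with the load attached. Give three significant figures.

V ≈ 9.70 V

Below node A the series string R2+R3 = 3450 Ω sits in parallel with the 34400 Ω load: 3136 Ω.
V_A = 11.8 × 3136/(680 + 3136) = 9.70 V.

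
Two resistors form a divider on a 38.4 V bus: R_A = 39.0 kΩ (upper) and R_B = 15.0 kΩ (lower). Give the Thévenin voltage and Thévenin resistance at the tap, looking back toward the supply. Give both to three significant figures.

V_th = 10.7 V, R_th = 10.8 kΩ

V_th is the open-circuit tap voltage: 38.4 × 15.0/(39.0 + 15.0) = 10.7 V.
With the supply zeroed, R_A and R_B appear in parallel from the tap: R_th = R_A‖R_B = (39.0 × 15.0)/54.00 = 10.8 kΩ.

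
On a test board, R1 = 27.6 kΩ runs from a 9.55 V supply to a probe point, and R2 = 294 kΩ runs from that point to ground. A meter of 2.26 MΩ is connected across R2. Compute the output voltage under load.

V_out ≈ 8.63 V

The load sits in parallel with R2: R2‖R_L = (294 × 2260) / (294 + 2260) = 260.2 kΩ.
V_out = 9.55 × 260.2 / (27.6 + 260.2) = 9.55 × 260.2/287.8 = 8.63 V.
(Unloaded it would have been 8.73 V.)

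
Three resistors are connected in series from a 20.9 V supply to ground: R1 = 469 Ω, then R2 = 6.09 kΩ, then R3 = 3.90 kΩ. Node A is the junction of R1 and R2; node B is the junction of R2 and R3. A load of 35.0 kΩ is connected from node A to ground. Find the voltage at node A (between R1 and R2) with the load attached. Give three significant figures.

V ≈ 19.7 V

Below node A the series string R2+R3 = 9990 Ω sits in parallel with the 35000 Ω load: 7772 Ω.
V_A = 20.9 × 7772/(469 + 7772) = 19.7 V.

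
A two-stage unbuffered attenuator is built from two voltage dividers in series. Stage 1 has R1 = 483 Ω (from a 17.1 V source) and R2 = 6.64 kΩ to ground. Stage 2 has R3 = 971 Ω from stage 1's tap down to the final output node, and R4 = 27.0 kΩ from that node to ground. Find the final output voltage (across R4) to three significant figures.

V_out ≈ 15.1 V

Stage 2 presents R3+R4 = 27970 Ω as a load on stage 1's tap.
Stage 1's lower leg becomes R2‖(R3+R4) = 5366 Ω, so V_mid = 17.1 × 5366/5849 = 15.69 V.
Stage 2 is itself unloaded: V_out = V_mid × R4/(R3+R4) = 15.69 × 27000/27970 = 15.1 V.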